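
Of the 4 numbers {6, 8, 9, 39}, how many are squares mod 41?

3

(6/41) = -1 → non-residue.
(8/41) = +1 → QR.
(9/41) = +1 → QR.
(39/41) = +1 → QR.
Total quadratic residues among the 4: 3.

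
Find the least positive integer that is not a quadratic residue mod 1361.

(2/1361) = +1, so 2 is a residue.
(3/1361) = −1, so 3 is the smallest positive non-residue mod 1361.

3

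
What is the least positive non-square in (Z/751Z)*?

(2/751) = +1, so 2 is a residue.
(3/751) = −1, so 3 is the smallest positive non-residue mod 751.

3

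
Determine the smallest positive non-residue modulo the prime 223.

(2/223) = +1, so 2 is a residue.
(3/223) = −1, so 3 is the smallest positive non-residue mod 223.

3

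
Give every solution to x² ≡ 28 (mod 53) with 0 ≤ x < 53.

9, 44

53 ≡ 1 (mod 4), so we find a root by search.
Trying successive values, 9² = 81 ≡ 28 (mod 53). The other root is 53 − 9 = 44.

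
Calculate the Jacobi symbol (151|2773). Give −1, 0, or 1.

1

Reciprocity: 151 ≡ 3 and 2773 ≡ 1 (mod 4), so (151/2773) = +(2773/151).
Reduce top mod 151: now compute (55/151).
Reciprocity: 55 ≡ 3 and 151 ≡ 3 (mod 4), so (55/151) = −(151/55).
Reduce top mod 55: now compute (41/55).
Reciprocity: 41 ≡ 1 and 55 ≡ 3 (mod 4), so (41/55) = +(55/41).
Reduce top mod 41: now compute (14/41).
Pull out 2: since 41 ≡ 1 (mod 8), (2/41) = +1.
Reciprocity: 7 ≡ 3 and 41 ≡ 1 (mod 4), so (7/41) = +(41/7).
Reduce top mod 7: now compute (6/7).
Pull out 2: since 7 ≡ 7 (mod 8), (2/7) = +1.
Reciprocity: 3 ≡ 3 and 7 ≡ 3 (mod 4), so (3/7) = −(7/3).
Reduce top mod 3: now compute (1/3).
Reached (1/3) = 1. Collecting the sign flips along the way, the symbol is +1.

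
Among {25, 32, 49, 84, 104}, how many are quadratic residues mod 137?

(25/137) = +1 → QR.
(32/137) = +1 → QR.
(49/137) = +1 → QR.
(84/137) = -1 → non-residue.
(104/137) = -1 → non-residue.
Total quadratic residues among the 5: 3.

3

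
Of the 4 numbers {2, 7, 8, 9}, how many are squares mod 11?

1

(2/11) = -1 → non-residue.
(7/11) = -1 → non-residue.
(8/11) = -1 → non-residue.
(9/11) = +1 → QR.
Total quadratic residues among the 4: 1.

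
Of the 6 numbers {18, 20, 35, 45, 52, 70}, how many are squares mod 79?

(18/79) = +1 → QR.
(20/79) = +1 → QR.
(35/79) = -1 → non-residue.
(45/79) = +1 → QR.
(52/79) = +1 → QR.
(70/79) = -1 → non-residue.
Total quadratic residues among the 6: 4.

4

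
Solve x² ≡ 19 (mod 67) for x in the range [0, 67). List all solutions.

Since 67 ≡ 3 (mod 4), a square root of 19 is 19^((67+1)/4) = 19^17 mod 67.
Repeated squaring: 19^2≡26, 19^4≡6, 19^8≡36, 19^16≡23 (mod 67).
19^17 = 19^(16+1) ≡ 35 (mod 67).
Check: 35² = 1225 ≡ 19 (mod 67). The two roots are 32 and 35.

32, 35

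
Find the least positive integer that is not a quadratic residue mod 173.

2

(2/173) = −1, so 2 is the smallest positive non-residue mod 173.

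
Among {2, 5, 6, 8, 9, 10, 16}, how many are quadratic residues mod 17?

4

(2/17) = +1 → QR.
(5/17) = -1 → non-residue.
(6/17) = -1 → non-residue.
(8/17) = +1 → QR.
(9/17) = +1 → QR.
(10/17) = -1 → non-residue.
(16/17) = +1 → QR.
Total quadratic residues among the 7: 4.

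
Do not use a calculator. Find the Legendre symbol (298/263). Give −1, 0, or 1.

1

First reduce: 298 ≡ 35 (mod 263).
Reciprocity: 35 ≡ 3 and 263 ≡ 3 (mod 4), so (35/263) = −(263/35).
Reduce top mod 35: now compute (18/35).
Pull out 2: since 35 ≡ 3 (mod 8), (2/35) = -1.
Reciprocity: 9 ≡ 1 and 35 ≡ 3 (mod 4), so (9/35) = +(35/9).
Reduce top mod 9: now compute (8/9).
Pull out 2^3: since 9 ≡ 1 (mod 8), (2/9) = +1, so (2/9)^3 = +1.
Reached (1/9) = 1. Collecting the sign flips along the way, the symbol is +1.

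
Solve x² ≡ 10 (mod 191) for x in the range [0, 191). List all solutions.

Since 191 ≡ 3 (mod 4), a square root of 10 is 10^((191+1)/4) = 10^48 mod 191.
Repeated squaring: 10^2≡100, 10^4≡68, 10^8≡40, 10^16≡72, 10^32≡27 (mod 191).
10^48 = 10^(32+16) ≡ 34 (mod 191).
Check: 34² = 1156 ≡ 10 (mod 191). The two roots are 34 and 157.

34, 157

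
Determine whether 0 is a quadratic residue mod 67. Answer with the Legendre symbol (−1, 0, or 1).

Top reduces to 0: gcd > 1, so the symbol is 0.

0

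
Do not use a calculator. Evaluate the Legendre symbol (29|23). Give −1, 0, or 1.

1

First reduce: 29 ≡ 6 (mod 23).
Pull out 2: since 23 ≡ 7 (mod 8), (2/23) = +1.
Reciprocity: 3 ≡ 3 and 23 ≡ 3 (mod 4), so (3/23) = −(23/3).
Reduce top mod 3: now compute (2/3).
Pull out 2: since 3 ≡ 3 (mod 8), (2/3) = -1.
Reached (1/3) = 1. Collecting the sign flips along the way, the symbol is +1.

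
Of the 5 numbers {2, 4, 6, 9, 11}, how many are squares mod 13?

2

(2/13) = -1 → non-residue.
(4/13) = +1 → QR.
(6/13) = -1 → non-residue.
(9/13) = +1 → QR.
(11/13) = -1 → non-residue.
Total quadratic residues among the 5: 2.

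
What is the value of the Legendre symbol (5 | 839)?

1

Euler's criterion: (5/839) ≡ 5^419 (mod 839).
5^2 ≡ 25 (mod 839)
5^4 ≡ 625 (mod 839)
5^8 ≡ 490 (mod 839)
5^16 ≡ 146 (mod 839)
5^32 ≡ 341 (mod 839)
5^64 ≡ 499 (mod 839)
5^128 ≡ 657 (mod 839)
5^256 ≡ 403 (mod 839)
5^419 = 5^(256+128+32+2+1) ≡ 1 (mod 839).
Result is 1, so (5/839) = 1.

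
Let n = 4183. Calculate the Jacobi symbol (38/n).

Pull out 2: since 4183 ≡ 7 (mod 8), (2/4183) = +1.
Reciprocity: 19 ≡ 3 and 4183 ≡ 3 (mod 4), so (19/4183) = −(4183/19).
Reduce top mod 19: now compute (3/19).
Reciprocity: 3 ≡ 3 and 19 ≡ 3 (mod 4), so (3/19) = −(19/3).
Reduce top mod 3: now compute (1/3).
Reached (1/3) = 1. Collecting the sign flips along the way, the symbol is +1.

1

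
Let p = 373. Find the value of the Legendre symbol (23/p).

-1

Reciprocity: 23 ≡ 3 and 373 ≡ 1 (mod 4), so (23/373) = +(373/23).
Reduce top mod 23: now compute (5/23).
Reciprocity: 5 ≡ 1 and 23 ≡ 3 (mod 4), so (5/23) = +(23/5).
Reduce top mod 5: now compute (3/5).
Reciprocity: 3 ≡ 3 and 5 ≡ 1 (mod 4), so (3/5) = +(5/3).
Reduce top mod 3: now compute (2/3).
Pull out 2: since 3 ≡ 3 (mod 8), (2/3) = -1.
Reached (1/3) = 1. Collecting the sign flips along the way, the symbol is -1.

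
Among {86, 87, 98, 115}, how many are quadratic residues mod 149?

1

(86/149) = +1 → QR.
(87/149) = -1 → non-residue.
(98/149) = -1 → non-residue.
(115/149) = -1 → non-residue.
Total quadratic residues among the 4: 1.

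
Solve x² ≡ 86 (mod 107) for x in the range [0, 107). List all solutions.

34, 73

Since 107 ≡ 3 (mod 4), a square root of 86 is 86^((107+1)/4) = 86^27 mod 107.
Repeated squaring: 86^2≡13, 86^4≡62, 86^8≡99, 86^16≡64 (mod 107).
86^27 = 86^(16+8+2+1) ≡ 34 (mod 107).
Check: 34² = 1156 ≡ 86 (mod 107). The two roots are 34 and 73.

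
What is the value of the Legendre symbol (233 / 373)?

-1

Reciprocity: 233 ≡ 1 and 373 ≡ 1 (mod 4), so (233/373) = +(373/233).
Reduce top mod 233: now compute (140/233).
Pull out 2^2: since 233 ≡ 1 (mod 8), (2/233) = +1, so (2/233)^2 = +1.
Reciprocity: 35 ≡ 3 and 233 ≡ 1 (mod 4), so (35/233) = +(233/35).
Reduce top mod 35: now compute (23/35).
Reciprocity: 23 ≡ 3 and 35 ≡ 3 (mod 4), so (23/35) = −(35/23).
Reduce top mod 23: now compute (12/23).
Pull out 2^2: since 23 ≡ 7 (mod 8), (2/23) = +1, so (2/23)^2 = +1.
Reciprocity: 3 ≡ 3 and 23 ≡ 3 (mod 4), so (3/23) = −(23/3).
Reduce top mod 3: now compute (2/3).
Pull out 2: since 3 ≡ 3 (mod 8), (2/3) = -1.
Reached (1/3) = 1. Collecting the sign flips along the way, the symbol is -1.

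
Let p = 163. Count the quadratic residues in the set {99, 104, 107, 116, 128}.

1

(99/163) = -1 → non-residue.
(104/163) = +1 → QR.
(107/163) = -1 → non-residue.
(116/163) = -1 → non-residue.
(128/163) = -1 → non-residue.
Total quadratic residues among the 5: 1.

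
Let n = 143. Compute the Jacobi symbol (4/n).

Pull out 2^2: since 143 ≡ 7 (mod 8), (2/143) = +1, so (2/143)^2 = +1.
Reached (1/143) = 1. Collecting the sign flips along the way, the symbol is +1.

1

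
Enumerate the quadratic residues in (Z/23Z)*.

1,2,3,4,6,8,9,12,13,16,18

Square k = 1,…,11 (k and 23−k give the same square):
1²=1, 2²=4, 3²=9, 4²=16, 5²≡2, 6²≡13, 7²≡3, 8²≡18, 9²≡12, 10²≡8, 11²≡6 (mod 23).
So the quadratic residues mod 23 are {1, 2, 3, 4, 6, 8, 9, 12, 13, 16, 18}.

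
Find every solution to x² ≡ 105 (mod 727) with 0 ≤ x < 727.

Since 727 ≡ 3 (mod 4), a square root of 105 is 105^((727+1)/4) = 105^182 mod 727.
Repeated squaring: 105^2≡120, 105^4≡587, 105^8≡698, 105^16≡114, 105^32≡637, 105^64≡103, 105^128≡431 (mod 727).
105^182 = 105^(128+32+16+4+2) ≡ 338 (mod 727).
Check: 338² = 114244 ≡ 105 (mod 727). The two roots are 338 and 389.

338, 389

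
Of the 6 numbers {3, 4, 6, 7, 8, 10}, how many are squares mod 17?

(3/17) = -1 → non-residue.
(4/17) = +1 → QR.
(6/17) = -1 → non-residue.
(7/17) = -1 → non-residue.
(8/17) = +1 → QR.
(10/17) = -1 → non-residue.
Total quadratic residues among the 6: 2.

2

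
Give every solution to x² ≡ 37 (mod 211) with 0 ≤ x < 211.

Since 211 ≡ 3 (mod 4), a square root of 37 is 37^((211+1)/4) = 37^53 mod 211.
Repeated squaring: 37^2≡103, 37^4≡59, 37^8≡105, 37^16≡53, 37^32≡66 (mod 211).
37^53 = 37^(32+16+4+1) ≡ 44 (mod 211).
Check: 44² = 1936 ≡ 37 (mod 211). The two roots are 44 and 167.

44, 167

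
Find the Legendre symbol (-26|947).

First reduce: -26 ≡ 921 (mod 947).
Reciprocity: 921 ≡ 1 and 947 ≡ 3 (mod 4), so (921/947) = +(947/921).
Reduce top mod 921: now compute (26/921).
Pull out 2: since 921 ≡ 1 (mod 8), (2/921) = +1.
Reciprocity: 13 ≡ 1 and 921 ≡ 1 (mod 4), so (13/921) = +(921/13).
Reduce top mod 13: now compute (11/13).
Reciprocity: 11 ≡ 3 and 13 ≡ 1 (mod 4), so (11/13) = +(13/11).
Reduce top mod 11: now compute (2/11).
Pull out 2: since 11 ≡ 3 (mod 8), (2/11) = -1.
Reached (1/11) = 1. Collecting the sign flips along the way, the symbol is -1.

-1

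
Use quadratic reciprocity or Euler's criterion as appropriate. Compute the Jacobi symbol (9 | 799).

Reciprocity: 9 ≡ 1 and 799 ≡ 3 (mod 4), so (9/799) = +(799/9).
Reduce top mod 9: now compute (7/9).
Reciprocity: 7 ≡ 3 and 9 ≡ 1 (mod 4), so (7/9) = +(9/7).
Reduce top mod 7: now compute (2/7).
Pull out 2: since 7 ≡ 7 (mod 8), (2/7) = +1.
Reached (1/7) = 1. Collecting the sign flips along the way, the symbol is +1.

1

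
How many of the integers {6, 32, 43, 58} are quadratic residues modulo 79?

1

(6/79) = -1 → non-residue.
(32/79) = +1 → QR.
(43/79) = -1 → non-residue.
(58/79) = -1 → non-residue.
Total quadratic residues among the 4: 1.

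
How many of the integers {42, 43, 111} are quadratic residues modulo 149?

1

(42/149) = +1 → QR.
(43/149) = -1 → non-residue.
(111/149) = -1 → non-residue.
Total quadratic residues among the 3: 1.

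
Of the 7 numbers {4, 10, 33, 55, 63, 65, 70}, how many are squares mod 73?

(4/73) = +1 → QR.
(10/73) = -1 → non-residue.
(33/73) = -1 → non-residue.
(55/73) = +1 → QR.
(63/73) = -1 → non-residue.
(65/73) = +1 → QR.
(70/73) = +1 → QR.
Total quadratic residues among the 7: 4.

4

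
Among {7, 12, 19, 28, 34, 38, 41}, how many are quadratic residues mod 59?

(7/59) = +1 → QR.
(12/59) = +1 → QR.
(19/59) = +1 → QR.
(28/59) = +1 → QR.
(34/59) = -1 → non-residue.
(38/59) = -1 → non-residue.
(41/59) = +1 → QR.
Total quadratic residues among the 7: 5.

5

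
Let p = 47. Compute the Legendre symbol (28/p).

1

Pull out 2^2: since 47 ≡ 7 (mod 8), (2/47) = +1, so (2/47)^2 = +1.
Reciprocity: 7 ≡ 3 and 47 ≡ 3 (mod 4), so (7/47) = −(47/7).
Reduce top mod 7: now compute (5/7).
Reciprocity: 5 ≡ 1 and 7 ≡ 3 (mod 4), so (5/7) = +(7/5).
Reduce top mod 5: now compute (2/5).
Pull out 2: since 5 ≡ 5 (mod 8), (2/5) = -1.
Reached (1/5) = 1. Collecting the sign flips along the way, the symbol is +1.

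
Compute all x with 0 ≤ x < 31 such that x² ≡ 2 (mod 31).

8, 23

Since 31 ≡ 3 (mod 4), a square root of 2 is 2^((31+1)/4) = 2^8 mod 31.
Repeated squaring: 2^2≡4, 2^4≡16, 2^8≡8 (mod 31).
2^8 = 2^(8) ≡ 8 (mod 31).
Check: 8² = 64 ≡ 2 (mod 31). The two roots are 8 and 23.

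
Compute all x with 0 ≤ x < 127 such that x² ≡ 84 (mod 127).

Since 127 ≡ 3 (mod 4), a square root of 84 is 84^((127+1)/4) = 84^32 mod 127.
Repeated squaring: 84^2≡71, 84^4≡88, 84^8≡124, 84^16≡9, 84^32≡81 (mod 127).
84^32 = 84^(32) ≡ 81 (mod 127).
Check: 81² = 6561 ≡ 84 (mod 127). The two roots are 46 and 81.

46, 81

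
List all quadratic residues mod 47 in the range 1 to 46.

1,2,3,4,6,7,8,9,12,14,16,17,18,21,24,25,27,28,32,34,36,37,42

Square k = 1,…,23 (k and 47−k give the same square):
1²=1, 2²=4, 3²=9, 4²=16, 5²=25, 6²=36, 7²≡2, 8²≡17, 9²≡34, 10²≡6, 11²≡27, 12²≡3, 13²≡28, 14²≡8, 15²≡37, 16²≡21, 17²≡7, 18²≡42, 19²≡32, 20²≡24, 21²≡18, 22²≡14, 23²≡12 (mod 47).
So the quadratic residues mod 47 are {1, 2, 3, 4, 6, 7, 8, 9, 12, 14, 16, 17, 18, 21, 24, 25, 27, 28, 32, 34, 36, 37, 42}.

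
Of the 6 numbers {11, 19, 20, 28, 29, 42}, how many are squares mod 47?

2

(11/47) = -1 → non-residue.
(19/47) = -1 → non-residue.
(20/47) = -1 → non-residue.
(28/47) = +1 → QR.
(29/47) = -1 → non-residue.
(42/47) = +1 → QR.
Total quadratic residues among the 6: 2.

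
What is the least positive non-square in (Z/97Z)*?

5

(2/97) = +1, so 2 is a residue.
(3/97) = +1, so 3 is a residue.
(4/97) = +1, so 4 is a residue.
(5/97) = −1, so 5 is the smallest positive non-residue mod 97.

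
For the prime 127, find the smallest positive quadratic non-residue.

(2/127) = +1, so 2 is a residue.
(3/127) = −1, so 3 is the smallest positive non-residue mod 127.

3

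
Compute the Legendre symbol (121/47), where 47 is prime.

1

Euler's criterion: (121/47) ≡ 27^23 (mod 47).
27^2 ≡ 24 (mod 47)
27^4 ≡ 12 (mod 47)
27^8 ≡ 3 (mod 47)
27^16 ≡ 9 (mod 47)
27^23 = 27^(16+4+2+1) ≡ 1 (mod 47).
Result is 1, so (121/47) = 1.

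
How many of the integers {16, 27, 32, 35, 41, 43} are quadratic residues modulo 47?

3

(16/47) = +1 → QR.
(27/47) = +1 → QR.
(32/47) = +1 → QR.
(35/47) = -1 → non-residue.
(41/47) = -1 → non-residue.
(43/47) = -1 → non-residue.
Total quadratic residues among the 6: 3.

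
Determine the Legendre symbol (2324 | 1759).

First reduce: 2324 ≡ 565 (mod 1759).
Reciprocity: 565 ≡ 1 and 1759 ≡ 3 (mod 4), so (565/1759) = +(1759/565).
Reduce top mod 565: now compute (64/565).
Pull out 2^6: since 565 ≡ 5 (mod 8), (2/565) = -1, so (2/565)^6 = +1.
Reached (1/565) = 1. Collecting the sign flips along the way, the symbol is +1.

1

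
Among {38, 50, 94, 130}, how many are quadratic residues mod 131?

2

(38/131) = +1 → QR.
(50/131) = -1 → non-residue.
(94/131) = +1 → QR.
(130/131) = -1 → non-residue.
Total quadratic residues among the 4: 2.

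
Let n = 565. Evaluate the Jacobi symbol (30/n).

0

Pull out 2: since 565 ≡ 5 (mod 8), (2/565) = -1.
Reciprocity: 15 ≡ 3 and 565 ≡ 1 (mod 4), so (15/565) = +(565/15).
Reduce top mod 15: now compute (10/15).
Pull out 2: since 15 ≡ 7 (mod 8), (2/15) = +1.
Reciprocity: 5 ≡ 1 and 15 ≡ 3 (mod 4), so (5/15) = +(15/5).
Reduce top mod 5: now compute (0/5).
Top reduces to 0: gcd > 1, so the symbol is 0.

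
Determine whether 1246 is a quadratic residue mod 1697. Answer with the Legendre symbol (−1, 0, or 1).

1

Pull out 2: since 1697 ≡ 1 (mod 8), (2/1697) = +1.
Reciprocity: 623 ≡ 3 and 1697 ≡ 1 (mod 4), so (623/1697) = +(1697/623).
Reduce top mod 623: now compute (451/623).
Reciprocity: 451 ≡ 3 and 623 ≡ 3 (mod 4), so (451/623) = −(623/451).
Reduce top mod 451: now compute (172/451).
Pull out 2^2: since 451 ≡ 3 (mod 8), (2/451) = -1, so (2/451)^2 = +1.
Reciprocity: 43 ≡ 3 and 451 ≡ 3 (mod 4), so (43/451) = −(451/43).
Reduce top mod 43: now compute (21/43).
Reciprocity: 21 ≡ 1 and 43 ≡ 3 (mod 4), so (21/43) = +(43/21).
Reduce top mod 21: now compute (1/21).
Reached (1/21) = 1. Collecting the sign flips along the way, the symbol is +1.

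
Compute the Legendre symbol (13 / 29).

Euler's criterion: (13/29) ≡ 13^14 (mod 29).
13^2 ≡ 24 (mod 29)
13^4 ≡ 25 (mod 29)
13^8 ≡ 16 (mod 29)
13^14 = 13^(8+4+2) ≡ 1 (mod 29).
Result is 1, so (13/29) = 1.

1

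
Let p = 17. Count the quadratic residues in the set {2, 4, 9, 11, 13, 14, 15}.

(2/17) = +1 → QR.
(4/17) = +1 → QR.
(9/17) = +1 → QR.
(11/17) = -1 → non-residue.
(13/17) = +1 → QR.
(14/17) = -1 → non-residue.
(15/17) = +1 → QR.
Total quadratic residues among the 7: 5.

5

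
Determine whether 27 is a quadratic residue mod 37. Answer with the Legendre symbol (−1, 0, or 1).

Euler's criterion: (27/37) ≡ 27^18 (mod 37).
27^2 ≡ 26 (mod 37)
27^4 ≡ 10 (mod 37)
27^8 ≡ 26 (mod 37)
27^16 ≡ 10 (mod 37)
27^18 = 27^(16+2) ≡ 1 (mod 37).
Result is 1, so (27/37) = 1.

1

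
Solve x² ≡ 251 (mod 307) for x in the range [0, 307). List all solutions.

78, 229

Since 307 ≡ 3 (mod 4), a square root of 251 is 251^((307+1)/4) = 251^77 mod 307.
Repeated squaring: 251^2≡66, 251^4≡58, 251^8≡294, 251^16≡169, 251^32≡10, 251^64≡100 (mod 307).
251^77 = 251^(64+8+4+1) ≡ 229 (mod 307).
Check: 229² = 52441 ≡ 251 (mod 307). The two roots are 78 and 229.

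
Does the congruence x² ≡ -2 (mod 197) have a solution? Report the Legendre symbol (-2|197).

-1

First reduce: -2 ≡ 195 (mod 197).
Reciprocity: 195 ≡ 3 and 197 ≡ 1 (mod 4), so (195/197) = +(197/195).
Reduce top mod 195: now compute (2/195).
Pull out 2: since 195 ≡ 3 (mod 8), (2/195) = -1.
Reached (1/195) = 1. Collecting the sign flips along the way, the symbol is -1.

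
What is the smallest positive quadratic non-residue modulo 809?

3

(2/809) = +1, so 2 is a residue.
(3/809) = −1, so 3 is the smallest positive non-residue mod 809.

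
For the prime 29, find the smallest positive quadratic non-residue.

(2/29) = −1, so 2 is the smallest positive non-residue mod 29.

2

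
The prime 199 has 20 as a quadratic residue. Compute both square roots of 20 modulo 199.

Since 199 ≡ 3 (mod 4), a square root of 20 is 20^((199+1)/4) = 20^50 mod 199.
Repeated squaring: 20^2≡2, 20^4≡4, 20^8≡16, 20^16≡57, 20^32≡65 (mod 199).
20^50 = 20^(32+16+2) ≡ 47 (mod 199).
Check: 47² = 2209 ≡ 20 (mod 199). The two roots are 47 and 152.

47, 152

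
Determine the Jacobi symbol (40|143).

Pull out 2^3: since 143 ≡ 7 (mod 8), (2/143) = +1, so (2/143)^3 = +1.
Reciprocity: 5 ≡ 1 and 143 ≡ 3 (mod 4), so (5/143) = +(143/5).
Reduce top mod 5: now compute (3/5).
Reciprocity: 3 ≡ 3 and 5 ≡ 1 (mod 4), so (3/5) = +(5/3).
Reduce top mod 3: now compute (2/3).
Pull out 2: since 3 ≡ 3 (mod 8), (2/3) = -1.
Reached (1/3) = 1. Collecting the sign flips along the way, the symbol is -1.

-1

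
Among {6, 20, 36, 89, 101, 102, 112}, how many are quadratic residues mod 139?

5

(6/139) = +1 → QR.
(20/139) = +1 → QR.
(36/139) = +1 → QR.
(89/139) = +1 → QR.
(101/139) = -1 → non-residue.
(102/139) = -1 → non-residue.
(112/139) = +1 → QR.
Total quadratic residues among the 7: 5.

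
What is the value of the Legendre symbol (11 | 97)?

Reciprocity: 11 ≡ 3 and 97 ≡ 1 (mod 4), so (11/97) = +(97/11).
Reduce top mod 11: now compute (9/11).
Reciprocity: 9 ≡ 1 and 11 ≡ 3 (mod 4), so (9/11) = +(11/9).
Reduce top mod 9: now compute (2/9).
Pull out 2: since 9 ≡ 1 (mod 8), (2/9) = +1.
Reached (1/9) = 1. Collecting the sign flips along the way, the symbol is +1.

1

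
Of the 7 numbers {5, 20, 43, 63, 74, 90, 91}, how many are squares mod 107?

1

(5/107) = -1 → non-residue.
(20/107) = -1 → non-residue.
(43/107) = -1 → non-residue.
(63/107) = -1 → non-residue.
(74/107) = -1 → non-residue.
(90/107) = +1 → QR.
(91/107) = -1 → non-residue.
Total quadratic residues among the 7: 1.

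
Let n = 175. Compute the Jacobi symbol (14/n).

Pull out 2: since 175 ≡ 7 (mod 8), (2/175) = +1.
Reciprocity: 7 ≡ 3 and 175 ≡ 3 (mod 4), so (7/175) = −(175/7).
Reduce top mod 7: now compute (0/7).
Top reduces to 0: gcd > 1, so the symbol is 0.

0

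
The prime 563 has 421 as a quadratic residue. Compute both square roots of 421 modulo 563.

Since 563 ≡ 3 (mod 4), a square root of 421 is 421^((563+1)/4) = 421^141 mod 563.
Repeated squaring: 421^2≡459, 421^4≡119, 421^8≡86, 421^16≡77, 421^32≡299, 421^64≡447, 421^128≡507 (mod 563).
421^141 = 421^(128+8+4+1) ≡ 244 (mod 563).
Check: 244² = 59536 ≡ 421 (mod 563). The two roots are 244 and 319.

244, 319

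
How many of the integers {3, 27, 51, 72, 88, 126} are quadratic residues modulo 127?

2

(3/127) = -1 → non-residue.
(27/127) = -1 → non-residue.
(51/127) = -1 → non-residue.
(72/127) = +1 → QR.
(88/127) = +1 → QR.
(126/127) = -1 → non-residue.
Total quadratic residues among the 6: 2.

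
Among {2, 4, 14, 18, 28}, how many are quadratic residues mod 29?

2

(2/29) = -1 → non-residue.
(4/29) = +1 → QR.
(14/29) = -1 → non-residue.
(18/29) = -1 → non-residue.
(28/29) = +1 → QR.
Total quadratic residues among the 5: 2.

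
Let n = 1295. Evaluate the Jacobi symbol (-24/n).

First reduce: -24 ≡ 1271 (mod 1295).
Reciprocity: 1271 ≡ 3 and 1295 ≡ 3 (mod 4), so (1271/1295) = −(1295/1271).
Reduce top mod 1271: now compute (24/1271).
Pull out 2^3: since 1271 ≡ 7 (mod 8), (2/1271) = +1, so (2/1271)^3 = +1.
Reciprocity: 3 ≡ 3 and 1271 ≡ 3 (mod 4), so (3/1271) = −(1271/3).
Reduce top mod 3: now compute (2/3).
Pull out 2: since 3 ≡ 3 (mod 8), (2/3) = -1.
Reached (1/3) = 1. Collecting the sign flips along the way, the symbol is -1.

-1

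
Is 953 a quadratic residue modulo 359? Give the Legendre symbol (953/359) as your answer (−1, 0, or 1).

1

Euler's criterion: (953/359) ≡ 235^179 (mod 359).
235^2 ≡ 298 (mod 359)
235^4 ≡ 131 (mod 359)
235^8 ≡ 288 (mod 359)
235^16 ≡ 15 (mod 359)
235^32 ≡ 225 (mod 359)
235^64 ≡ 6 (mod 359)
235^128 ≡ 36 (mod 359)
235^179 = 235^(128+32+16+2+1) ≡ 1 (mod 359).
Result is 1, so (953/359) = 1.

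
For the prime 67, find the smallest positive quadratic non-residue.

(2/67) = −1, so 2 is the smallest positive non-residue mod 67.

2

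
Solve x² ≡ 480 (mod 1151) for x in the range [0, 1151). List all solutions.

213, 938

Since 1151 ≡ 3 (mod 4), a square root of 480 is 480^((1151+1)/4) = 480^288 mod 1151.
Repeated squaring: 480^2≡200, 480^4≡866, 480^8≡655, 480^16≡853, 480^32≡177, 480^64≡252, 480^128≡199, 480^256≡467 (mod 1151).
480^288 = 480^(256+32) ≡ 938 (mod 1151).
Check: 938² = 879844 ≡ 480 (mod 1151). The two roots are 213 and 938.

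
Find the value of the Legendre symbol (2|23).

1

Pull out 2: since 23 ≡ 7 (mod 8), (2/23) = +1.
Reached (1/23) = 1. Collecting the sign flips along the way, the symbol is +1.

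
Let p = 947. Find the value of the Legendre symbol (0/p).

Top reduces to 0: gcd > 1, so the symbol is 0.

0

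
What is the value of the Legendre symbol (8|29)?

-1

Pull out 2^3: since 29 ≡ 5 (mod 8), (2/29) = -1, so (2/29)^3 = -1.
Reached (1/29) = 1. Collecting the sign flips along the way, the symbol is -1.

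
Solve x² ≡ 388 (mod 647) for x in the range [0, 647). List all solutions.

250, 397

Since 647 ≡ 3 (mod 4), a square root of 388 is 388^((647+1)/4) = 388^162 mod 647.
Repeated squaring: 388^2≡440, 388^4≡147, 388^8≡258, 388^16≡570, 388^32≡106, 388^64≡237, 388^128≡527 (mod 647).
388^162 = 388^(128+32+2) ≡ 397 (mod 647).
Check: 397² = 157609 ≡ 388 (mod 647). The two roots are 250 and 397.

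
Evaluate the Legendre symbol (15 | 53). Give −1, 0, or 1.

Euler's criterion: (15/53) ≡ 15^26 (mod 53).
15^2 ≡ 13 (mod 53)
15^4 ≡ 10 (mod 53)
15^8 ≡ 47 (mod 53)
15^16 ≡ 36 (mod 53)
15^26 = 15^(16+8+2) ≡ 1 (mod 53).
Result is 1, so (15/53) = 1.

1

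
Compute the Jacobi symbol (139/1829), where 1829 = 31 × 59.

Reciprocity: 139 ≡ 3 and 1829 ≡ 1 (mod 4), so (139/1829) = +(1829/139).
Reduce top mod 139: now compute (22/139).
Pull out 2: since 139 ≡ 3 (mod 8), (2/139) = -1.
Reciprocity: 11 ≡ 3 and 139 ≡ 3 (mod 4), so (11/139) = −(139/11).
Reduce top mod 11: now compute (7/11).
Reciprocity: 7 ≡ 3 and 11 ≡ 3 (mod 4), so (7/11) = −(11/7).
Reduce top mod 7: now compute (4/7).
Pull out 2^2: since 7 ≡ 7 (mod 8), (2/7) = +1, so (2/7)^2 = +1.
Reached (1/7) = 1. Collecting the sign flips along the way, the symbol is -1.

-1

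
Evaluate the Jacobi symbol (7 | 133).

0

Reciprocity: 7 ≡ 3 and 133 ≡ 1 (mod 4), so (7/133) = +(133/7).
Reduce top mod 7: now compute (0/7).
Top reduces to 0: gcd > 1, so the symbol is 0.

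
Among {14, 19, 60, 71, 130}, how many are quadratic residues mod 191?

2

(14/191) = -1 → non-residue.
(19/191) = -1 → non-residue.
(60/191) = +1 → QR.
(71/191) = -1 → non-residue.
(130/191) = +1 → QR.
Total quadratic residues among the 5: 2.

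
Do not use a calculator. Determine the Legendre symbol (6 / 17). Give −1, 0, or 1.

Pull out 2: since 17 ≡ 1 (mod 8), (2/17) = +1.
Reciprocity: 3 ≡ 3 and 17 ≡ 1 (mod 4), so (3/17) = +(17/3).
Reduce top mod 3: now compute (2/3).
Pull out 2: since 3 ≡ 3 (mod 8), (2/3) = -1.
Reached (1/3) = 1. Collecting the sign flips along the way, the symbol is -1.

-1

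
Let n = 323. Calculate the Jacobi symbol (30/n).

Pull out 2: since 323 ≡ 3 (mod 8), (2/323) = -1.
Reciprocity: 15 ≡ 3 and 323 ≡ 3 (mod 4), so (15/323) = −(323/15).
Reduce top mod 15: now compute (8/15).
Pull out 2^3: since 15 ≡ 7 (mod 8), (2/15) = +1, so (2/15)^3 = +1.
Reached (1/15) = 1. Collecting the sign flips along the way, the symbol is +1.

1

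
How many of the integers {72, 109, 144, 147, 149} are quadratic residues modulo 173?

(72/173) = -1 → non-residue.
(109/173) = +1 → QR.
(144/173) = +1 → QR.
(147/173) = -1 → non-residue.
(149/173) = +1 → QR.
Total quadratic residues among the 5: 3.

3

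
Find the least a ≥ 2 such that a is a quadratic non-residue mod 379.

2

(2/379) = −1, so 2 is the smallest positive non-residue mod 379.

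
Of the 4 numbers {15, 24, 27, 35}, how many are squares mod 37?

1

(15/37) = -1 → non-residue.
(24/37) = -1 → non-residue.
(27/37) = +1 → QR.
(35/37) = -1 → non-residue.
Total quadratic residues among the 4: 1.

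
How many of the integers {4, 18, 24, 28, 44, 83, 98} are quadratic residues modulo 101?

(4/101) = +1 → QR.
(18/101) = -1 → non-residue.
(24/101) = +1 → QR.
(28/101) = -1 → non-residue.
(44/101) = -1 → non-residue.
(83/101) = -1 → non-residue.
(98/101) = -1 → non-residue.
Total quadratic residues among the 7: 2.

2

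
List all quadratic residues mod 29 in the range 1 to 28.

Square k = 1,…,14 (k and 29−k give the same square):
1²=1, 2²=4, 3²=9, 4²=16, 5²=25, 6²≡7, 7²≡20, 8²≡6, 9²≡23, 10²≡13, 11²≡5, 12²≡28, 13²≡24, 14²≡22 (mod 29).
So the quadratic residues mod 29 are {1, 4, 5, 6, 7, 9, 13, 16, 20, 22, 23, 24, 25, 28}.

1,4,5,6,7,9,13,16,20,22,23,24,25,28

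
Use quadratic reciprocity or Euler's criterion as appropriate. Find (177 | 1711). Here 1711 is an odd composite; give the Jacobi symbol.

0

Reciprocity: 177 ≡ 1 and 1711 ≡ 3 (mod 4), so (177/1711) = +(1711/177).
Reduce top mod 177: now compute (118/177).
Pull out 2: since 177 ≡ 1 (mod 8), (2/177) = +1.
Reciprocity: 59 ≡ 3 and 177 ≡ 1 (mod 4), so (59/177) = +(177/59).
Reduce top mod 59: now compute (0/59).
Top reduces to 0: gcd > 1, so the symbol is 0.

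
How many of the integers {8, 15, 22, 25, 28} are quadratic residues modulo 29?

(8/29) = -1 → non-residue.
(15/29) = -1 → non-residue.
(22/29) = +1 → QR.
(25/29) = +1 → QR.
(28/29) = +1 → QR.
Total quadratic residues among the 5: 3.

3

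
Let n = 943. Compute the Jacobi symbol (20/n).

-1

Pull out 2^2: since 943 ≡ 7 (mod 8), (2/943) = +1, so (2/943)^2 = +1.
Reciprocity: 5 ≡ 1 and 943 ≡ 3 (mod 4), so (5/943) = +(943/5).
Reduce top mod 5: now compute (3/5).
Reciprocity: 3 ≡ 3 and 5 ≡ 1 (mod 4), so (3/5) = +(5/3).
Reduce top mod 3: now compute (2/3).
Pull out 2: since 3 ≡ 3 (mod 8), (2/3) = -1.
Reached (1/3) = 1. Collecting the sign flips along the way, the symbol is -1.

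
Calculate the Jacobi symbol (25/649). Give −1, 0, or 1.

1

Reciprocity: 25 ≡ 1 and 649 ≡ 1 (mod 4), so (25/649) = +(649/25).
Reduce top mod 25: now compute (24/25).
Pull out 2^3: since 25 ≡ 1 (mod 8), (2/25) = +1, so (2/25)^3 = +1.
Reciprocity: 3 ≡ 3 and 25 ≡ 1 (mod 4), so (3/25) = +(25/3).
Reduce top mod 3: now compute (1/3).
Reached (1/3) = 1. Collecting the sign flips along the way, the symbol is +1.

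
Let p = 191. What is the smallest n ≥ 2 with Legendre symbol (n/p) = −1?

7

(2/191) = +1, so 2 is a residue.
(3/191) = +1, so 3 is a residue.
(4/191) = +1, so 4 is a residue.
(5/191) = +1, so 5 is a residue.
(6/191) = +1, so 6 is a residue.
(7/191) = −1, so 7 is the smallest positive non-residue mod 191.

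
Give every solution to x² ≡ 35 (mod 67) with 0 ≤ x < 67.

Since 67 ≡ 3 (mod 4), a square root of 35 is 35^((67+1)/4) = 35^17 mod 67.
Repeated squaring: 35^2≡19, 35^4≡26, 35^8≡6, 35^16≡36 (mod 67).
35^17 = 35^(16+1) ≡ 54 (mod 67).
Check: 54² = 2916 ≡ 35 (mod 67). The two roots are 13 and 54.

13, 54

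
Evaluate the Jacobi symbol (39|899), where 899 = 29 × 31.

Reciprocity: 39 ≡ 3 and 899 ≡ 3 (mod 4), so (39/899) = −(899/39).
Reduce top mod 39: now compute (2/39).
Pull out 2: since 39 ≡ 7 (mod 8), (2/39) = +1.
Reached (1/39) = 1. Collecting the sign flips along the way, the symbol is -1.

-1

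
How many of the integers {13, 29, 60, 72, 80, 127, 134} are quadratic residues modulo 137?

(13/137) = -1 → non-residue.
(29/137) = -1 → non-residue.
(60/137) = +1 → QR.
(72/137) = +1 → QR.
(80/137) = -1 → non-residue.
(127/137) = -1 → non-residue.
(134/137) = -1 → non-residue.
Total quadratic residues among the 7: 2.

2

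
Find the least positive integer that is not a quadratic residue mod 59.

2

(2/59) = −1, so 2 is the smallest positive non-residue mod 59.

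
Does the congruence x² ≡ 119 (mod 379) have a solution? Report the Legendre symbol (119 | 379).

Reciprocity: 119 ≡ 3 and 379 ≡ 3 (mod 4), so (119/379) = −(379/119).
Reduce top mod 119: now compute (22/119).
Pull out 2: since 119 ≡ 7 (mod 8), (2/119) = +1.
Reciprocity: 11 ≡ 3 and 119 ≡ 3 (mod 4), so (11/119) = −(119/11).
Reduce top mod 11: now compute (9/11).
Reciprocity: 9 ≡ 1 and 11 ≡ 3 (mod 4), so (9/11) = +(11/9).
Reduce top mod 9: now compute (2/9).
Pull out 2: since 9 ≡ 1 (mod 8), (2/9) = +1.
Reached (1/9) = 1. Collecting the sign flips along the way, the symbol is +1.

1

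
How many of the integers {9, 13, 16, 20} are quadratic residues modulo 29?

4

(9/29) = +1 → QR.
(13/29) = +1 → QR.
(16/29) = +1 → QR.
(20/29) = +1 → QR.
Total quadratic residues among the 4: 4.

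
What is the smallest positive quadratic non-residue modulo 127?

3

(2/127) = +1, so 2 is a residue.
(3/127) = −1, so 3 is the smallest positive non-residue mod 127.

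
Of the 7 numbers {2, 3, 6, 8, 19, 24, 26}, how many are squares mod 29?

2

(2/29) = -1 → non-residue.
(3/29) = -1 → non-residue.
(6/29) = +1 → QR.
(8/29) = -1 → non-residue.
(19/29) = -1 → non-residue.
(24/29) = +1 → QR.
(26/29) = -1 → non-residue.
Total quadratic residues among the 7: 2.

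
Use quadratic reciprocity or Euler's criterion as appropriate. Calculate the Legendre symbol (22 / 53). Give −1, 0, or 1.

-1

Euler's criterion: (22/53) ≡ 22^26 (mod 53).
22^2 ≡ 7 (mod 53)
22^4 ≡ 49 (mod 53)
22^8 ≡ 16 (mod 53)
22^16 ≡ 44 (mod 53)
22^26 = 22^(16+8+2) ≡ 52 (mod 53).
Result is 52 ≡ −1, so (22/53) = −1.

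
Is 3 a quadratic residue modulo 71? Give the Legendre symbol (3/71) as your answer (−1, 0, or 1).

Reciprocity: 3 ≡ 3 and 71 ≡ 3 (mod 4), so (3/71) = −(71/3).
Reduce top mod 3: now compute (2/3).
Pull out 2: since 3 ≡ 3 (mod 8), (2/3) = -1.
Reached (1/3) = 1. Collecting the sign flips along the way, the symbol is +1.

1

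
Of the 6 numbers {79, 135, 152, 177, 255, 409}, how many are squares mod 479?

(79/479) = -1 → non-residue.
(135/479) = +1 → QR.
(152/479) = -1 → non-residue.
(177/479) = -1 → non-residue.
(255/479) = -1 → non-residue.
(409/479) = -1 → non-residue.
Total quadratic residues among the 6: 1.

1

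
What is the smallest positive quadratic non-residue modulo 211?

2

(2/211) = −1, so 2 is the smallest positive non-residue mod 211.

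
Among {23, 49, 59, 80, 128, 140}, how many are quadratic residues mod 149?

3

(23/149) = -1 → non-residue.
(49/149) = +1 → QR.
(59/149) = -1 → non-residue.
(80/149) = +1 → QR.
(128/149) = -1 → non-residue.
(140/149) = +1 → QR.
Total quadratic residues among the 6: 3.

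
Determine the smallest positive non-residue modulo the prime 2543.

5

(2/2543) = +1, so 2 is a residue.
(3/2543) = +1, so 3 is a residue.
(4/2543) = +1, so 4 is a residue.
(5/2543) = −1, so 5 is the smallest positive non-residue mod 2543.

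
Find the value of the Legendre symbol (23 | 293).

Reciprocity: 23 ≡ 3 and 293 ≡ 1 (mod 4), so (23/293) = +(293/23).
Reduce top mod 23: now compute (17/23).
Reciprocity: 17 ≡ 1 and 23 ≡ 3 (mod 4), so (17/23) = +(23/17).
Reduce top mod 17: now compute (6/17).
Pull out 2: since 17 ≡ 1 (mod 8), (2/17) = +1.
Reciprocity: 3 ≡ 3 and 17 ≡ 1 (mod 4), so (3/17) = +(17/3).
Reduce top mod 3: now compute (2/3).
Pull out 2: since 3 ≡ 3 (mod 8), (2/3) = -1.
Reached (1/3) = 1. Collecting the sign flips along the way, the symbol is -1.

-1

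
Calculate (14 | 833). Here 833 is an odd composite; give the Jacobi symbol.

Pull out 2: since 833 ≡ 1 (mod 8), (2/833) = +1.
Reciprocity: 7 ≡ 3 and 833 ≡ 1 (mod 4), so (7/833) = +(833/7).
Reduce top mod 7: now compute (0/7).
Top reduces to 0: gcd > 1, so the symbol is 0.

0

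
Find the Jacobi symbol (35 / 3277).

Reciprocity: 35 ≡ 3 and 3277 ≡ 1 (mod 4), so (35/3277) = +(3277/35).
Reduce top mod 35: now compute (22/35).
Pull out 2: since 35 ≡ 3 (mod 8), (2/35) = -1.
Reciprocity: 11 ≡ 3 and 35 ≡ 3 (mod 4), so (11/35) = −(35/11).
Reduce top mod 11: now compute (2/11).
Pull out 2: since 11 ≡ 3 (mod 8), (2/11) = -1.
Reached (1/11) = 1. Collecting the sign flips along the way, the symbol is -1.

-1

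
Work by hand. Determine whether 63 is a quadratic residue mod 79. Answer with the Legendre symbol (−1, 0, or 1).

Reciprocity: 63 ≡ 3 and 79 ≡ 3 (mod 4), so (63/79) = −(79/63).
Reduce top mod 63: now compute (16/63).
Pull out 2^4: since 63 ≡ 7 (mod 8), (2/63) = +1, so (2/63)^4 = +1.
Reached (1/63) = 1. Collecting the sign flips along the way, the symbol is -1.

-1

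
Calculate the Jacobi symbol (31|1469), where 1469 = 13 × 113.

-1

Reciprocity: 31 ≡ 3 and 1469 ≡ 1 (mod 4), so (31/1469) = +(1469/31).
Reduce top mod 31: now compute (12/31).
Pull out 2^2: since 31 ≡ 7 (mod 8), (2/31) = +1, so (2/31)^2 = +1.
Reciprocity: 3 ≡ 3 and 31 ≡ 3 (mod 4), so (3/31) = −(31/3).
Reduce top mod 3: now compute (1/3).
Reached (1/3) = 1. Collecting the sign flips along the way, the symbol is -1.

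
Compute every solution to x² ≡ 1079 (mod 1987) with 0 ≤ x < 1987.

Since 1987 ≡ 3 (mod 4), a square root of 1079 is 1079^((1987+1)/4) = 1079^497 mod 1987.
Repeated squaring: 1079^2≡1846, 1079^4≡11, 1079^8≡121, 1079^16≡732, 1079^32≡1321, 1079^64≡455, 1079^128≡377, 1079^256≡1052 (mod 1987).
1079^497 = 1079^(256+128+64+32+16+1) ≡ 926 (mod 1987).
Check: 926² = 857476 ≡ 1079 (mod 1987). The two roots are 926 and 1061.

926, 1061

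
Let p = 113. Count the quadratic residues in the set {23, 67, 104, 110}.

(23/113) = -1 → non-residue.
(67/113) = -1 → non-residue.
(104/113) = +1 → QR.
(110/113) = -1 → non-residue.
Total quadratic residues among the 4: 1.

1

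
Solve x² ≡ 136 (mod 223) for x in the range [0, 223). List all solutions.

Since 223 ≡ 3 (mod 4), a square root of 136 is 136^((223+1)/4) = 136^56 mod 223.
Repeated squaring: 136^2≡210, 136^4≡169, 136^8≡17, 136^16≡66, 136^32≡119 (mod 223).
136^56 = 136^(32+16+8) ≡ 164 (mod 223).
Check: 164² = 26896 ≡ 136 (mod 223). The two roots are 59 and 164.

59, 164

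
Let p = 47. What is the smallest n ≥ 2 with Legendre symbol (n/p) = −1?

5

(2/47) = +1, so 2 is a residue.
(3/47) = +1, so 3 is a residue.
(4/47) = +1, so 4 is a residue.
(5/47) = −1, so 5 is the smallest positive non-residue mod 47.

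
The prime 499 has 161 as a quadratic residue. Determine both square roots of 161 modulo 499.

127, 372

Since 499 ≡ 3 (mod 4), a square root of 161 is 161^((499+1)/4) = 161^125 mod 499.
Repeated squaring: 161^2≡472, 161^4≡230, 161^8≡6, 161^16≡36, 161^32≡298, 161^64≡481 (mod 499).
161^125 = 161^(64+32+16+8+4+1) ≡ 127 (mod 499).
Check: 127² = 16129 ≡ 161 (mod 499). The two roots are 127 and 372.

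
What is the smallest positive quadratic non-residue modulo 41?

(2/41) = +1, so 2 is a residue.
(3/41) = −1, so 3 is the smallest positive non-residue mod 41.

3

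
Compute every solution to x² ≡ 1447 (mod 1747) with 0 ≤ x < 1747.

Since 1747 ≡ 3 (mod 4), a square root of 1447 is 1447^((1747+1)/4) = 1447^437 mod 1747.
Repeated squaring: 1447^2≡903, 1447^4≡1307, 1447^8≡1430, 1447^16≡910, 1447^32≡22, 1447^64≡484, 1447^128≡158, 1447^256≡506 (mod 1747).
1447^437 = 1447^(256+128+32+16+4+1) ≡ 442 (mod 1747).
Check: 442² = 195364 ≡ 1447 (mod 1747). The two roots are 442 and 1305.

442, 1305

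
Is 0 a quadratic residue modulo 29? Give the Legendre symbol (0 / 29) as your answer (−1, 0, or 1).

Top reduces to 0: gcd > 1, so the symbol is 0.

0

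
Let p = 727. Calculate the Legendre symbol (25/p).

Reciprocity: 25 ≡ 1 and 727 ≡ 3 (mod 4), so (25/727) = +(727/25).
Reduce top mod 25: now compute (2/25).
Pull out 2: since 25 ≡ 1 (mod 8), (2/25) = +1.
Reached (1/25) = 1. Collecting the sign flips along the way, the symbol is +1.

1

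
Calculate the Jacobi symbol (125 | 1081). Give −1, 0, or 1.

Reciprocity: 125 ≡ 1 and 1081 ≡ 1 (mod 4), so (125/1081) = +(1081/125).
Reduce top mod 125: now compute (81/125).
Reciprocity: 81 ≡ 1 and 125 ≡ 1 (mod 4), so (81/125) = +(125/81).
Reduce top mod 81: now compute (44/81).
Pull out 2^2: since 81 ≡ 1 (mod 8), (2/81) = +1, so (2/81)^2 = +1.
Reciprocity: 11 ≡ 3 and 81 ≡ 1 (mod 4), so (11/81) = +(81/11).
Reduce top mod 11: now compute (4/11).
Pull out 2^2: since 11 ≡ 3 (mod 8), (2/11) = -1, so (2/11)^2 = +1.
Reached (1/11) = 1. Collecting the sign flips along the way, the symbol is +1.

1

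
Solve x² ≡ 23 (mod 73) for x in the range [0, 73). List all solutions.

13, 60

73 ≡ 1 (mod 4), so we find a root by search.
Trying successive values, 13² = 169 ≡ 23 (mod 73). The other root is 73 − 13 = 60.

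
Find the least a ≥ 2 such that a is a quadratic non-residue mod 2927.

5

(2/2927) = +1, so 2 is a residue.
(3/2927) = +1, so 3 is a residue.
(4/2927) = +1, so 4 is a residue.
(5/2927) = −1, so 5 is the smallest positive non-residue mod 2927.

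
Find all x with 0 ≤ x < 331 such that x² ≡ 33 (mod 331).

Since 331 ≡ 3 (mod 4), a square root of 33 is 33^((331+1)/4) = 33^83 mod 331.
Repeated squaring: 33^2≡96, 33^4≡279, 33^8≡56, 33^16≡157, 33^32≡155, 33^64≡193 (mod 331).
33^83 = 33^(64+16+2+1) ≡ 258 (mod 331).
Check: 258² = 66564 ≡ 33 (mod 331). The two roots are 73 and 258.

73, 258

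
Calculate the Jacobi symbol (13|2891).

-1

Reciprocity: 13 ≡ 1 and 2891 ≡ 3 (mod 4), so (13/2891) = +(2891/13).
Reduce top mod 13: now compute (5/13).
Reciprocity: 5 ≡ 1 and 13 ≡ 1 (mod 4), so (5/13) = +(13/5).
Reduce top mod 5: now compute (3/5).
Reciprocity: 3 ≡ 3 and 5 ≡ 1 (mod 4), so (3/5) = +(5/3).
Reduce top mod 3: now compute (2/3).
Pull out 2: since 3 ≡ 3 (mod 8), (2/3) = -1.
Reached (1/3) = 1. Collecting the sign flips along the way, the symbol is -1.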